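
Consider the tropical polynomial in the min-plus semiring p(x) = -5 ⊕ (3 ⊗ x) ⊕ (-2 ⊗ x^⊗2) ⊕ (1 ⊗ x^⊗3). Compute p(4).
p(4) = -5

A tropical monomial a ⊗ x^⊗i evaluates to a + i · x. Evaluating each term at x = 4:
  Term 0 contributes -5 + 0 · 4 = -5
  Term 1 contributes 3 + 1 · 4 = 7
  Term 2 contributes -2 + 2 · 4 = 6
  Term 3 contributes 1 + 3 · 4 = 13
p(4) = ⊕ of these = min[-5, 7, 6, 13] = -5.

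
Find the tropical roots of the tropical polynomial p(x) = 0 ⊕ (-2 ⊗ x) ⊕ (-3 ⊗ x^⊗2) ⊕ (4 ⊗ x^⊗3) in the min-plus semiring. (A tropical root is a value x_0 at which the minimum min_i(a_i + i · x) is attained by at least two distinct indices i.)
Roots: {-7, 1, 2}

Each tropical root is a break point of the lower envelope of the lines y = a_i + i · x (there are 4 lines, with slopes 0, 1, ..., 3). Only the lines that attain the minimum somewhere contribute to roots; other lines are dominated. Here the surviving (envelope) indices are i = 3, i = 2, i = 1, i = 0.
Intersections between consecutive envelope lines give the roots: for adjacent envelope indices i < j the intersection is x = (a_i − a_j) / (j − i). Reading off the sorted break points: {-7, 1, 2}.
Verification: at each break x_0, at least two indices attain the minimum of min_i(a_i + i · x_0).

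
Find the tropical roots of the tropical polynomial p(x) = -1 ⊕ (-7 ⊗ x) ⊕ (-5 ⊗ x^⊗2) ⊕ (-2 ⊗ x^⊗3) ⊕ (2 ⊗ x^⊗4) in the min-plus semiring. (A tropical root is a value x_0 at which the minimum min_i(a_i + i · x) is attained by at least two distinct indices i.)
Roots: {-4, -3, -2, 6}

Each tropical root is a break point of the lower envelope of the lines y = a_i + i · x (there are 5 lines, with slopes 0, 1, ..., 4). Only the lines that attain the minimum somewhere contribute to roots; other lines are dominated. Here the surviving (envelope) indices are i = 4, i = 3, i = 2, i = 1, i = 0.
Intersections between consecutive envelope lines give the roots: for adjacent envelope indices i < j the intersection is x = (a_i − a_j) / (j − i). Reading off the sorted break points: {-4, -3, -2, 6}.
Verification: at each break x_0, at least two indices attain the minimum of min_i(a_i + i · x_0).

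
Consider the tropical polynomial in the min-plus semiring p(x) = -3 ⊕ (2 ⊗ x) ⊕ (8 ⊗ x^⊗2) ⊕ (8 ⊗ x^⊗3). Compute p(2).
p(2) = -3

A tropical monomial a ⊗ x^⊗i evaluates to a + i · x. Evaluating each term at x = 2:
  Term 0 contributes -3 + 0 · 2 = -3
  Term 1 contributes 2 + 1 · 2 = 4
  Term 2 contributes 8 + 2 · 2 = 12
  Term 3 contributes 8 + 3 · 2 = 14
p(2) = ⊕ of these = min[-3, 4, 12, 14] = -3.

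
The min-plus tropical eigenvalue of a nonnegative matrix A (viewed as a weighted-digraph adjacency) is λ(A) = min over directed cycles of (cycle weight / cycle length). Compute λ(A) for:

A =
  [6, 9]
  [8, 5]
λ(A) = 5

Enumerate directed cycles and compute their means (weight / length). Sample:
  cycle 0 → 0: weight = 6, length = 1, mean = 6/1 ≈ 6.000
  cycle 1 → 1: weight = 5, length = 1, mean = 5/1 ≈ 5.000
  cycle 0 → 1 → 0: weight = 17, length = 2, mean = 17/2 ≈ 8.500
  cycle 1 → 0 → 1: weight = 17, length = 2, mean = 17/2 ≈ 8.500
Minimum mean = 5.000, attained e.g. along the cycle 1 → 1 with weight 5 and length 1. So λ(A) = 5/1 = 5.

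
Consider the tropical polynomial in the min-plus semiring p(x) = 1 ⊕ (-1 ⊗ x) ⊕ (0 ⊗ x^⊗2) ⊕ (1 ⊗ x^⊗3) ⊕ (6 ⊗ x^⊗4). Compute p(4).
p(4) = 1

A tropical monomial a ⊗ x^⊗i evaluates to a + i · x. Evaluating each term at x = 4:
  Term 0 contributes 1 + 0 · 4 = 1
  Term 1 contributes -1 + 1 · 4 = 3
  Term 2 contributes 0 + 2 · 4 = 8
  Term 3 contributes 1 + 3 · 4 = 13
  Term 4 contributes 6 + 4 · 4 = 22
p(4) = ⊕ of these = min[1, 3, 8, 13, 22] = 1.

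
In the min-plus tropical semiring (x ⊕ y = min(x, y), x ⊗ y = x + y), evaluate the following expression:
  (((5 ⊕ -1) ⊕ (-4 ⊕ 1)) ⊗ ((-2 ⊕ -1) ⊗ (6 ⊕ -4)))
(((5 ⊕ -1) ⊕ (-4 ⊕ 1)) ⊗ ((-2 ⊕ -1) ⊗ (6 ⊕ -4))) = -10

Expand innermost to outermost. Recall ⊕ takes the minimum of its arguments and ⊗ takes their sum. Working out the expression (((5 ⊕ -1) ⊕ (-4 ⊕ 1)) ⊗ ((-2 ⊕ -1) ⊗ (6 ⊕ -4))) gives -10.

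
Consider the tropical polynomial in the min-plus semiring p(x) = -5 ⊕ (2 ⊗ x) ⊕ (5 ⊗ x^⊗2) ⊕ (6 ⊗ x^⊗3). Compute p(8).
p(8) = -5

A tropical monomial a ⊗ x^⊗i evaluates to a + i · x. Evaluating each term at x = 8:
  Term 0 contributes -5 + 0 · 8 = -5
  Term 1 contributes 2 + 1 · 8 = 10
  Term 2 contributes 5 + 2 · 8 = 21
  Term 3 contributes 6 + 3 · 8 = 30
p(8) = ⊕ of these = min[-5, 10, 21, 30] = -5.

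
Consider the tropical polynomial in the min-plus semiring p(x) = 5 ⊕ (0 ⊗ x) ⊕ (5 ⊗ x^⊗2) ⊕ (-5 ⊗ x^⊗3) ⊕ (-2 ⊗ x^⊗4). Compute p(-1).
p(-1) = -8

A tropical monomial a ⊗ x^⊗i evaluates to a + i · x. Evaluating each term at x = -1:
  Term 0 contributes 5 + 0 · -1 = 5
  Term 1 contributes 0 + 1 · -1 = -1
  Term 2 contributes 5 + 2 · -1 = 3
  Term 3 contributes -5 + 3 · -1 = -8
  Term 4 contributes -2 + 4 · -1 = -6
p(-1) = ⊕ of these = min[5, -1, 3, -8, -6] = -8.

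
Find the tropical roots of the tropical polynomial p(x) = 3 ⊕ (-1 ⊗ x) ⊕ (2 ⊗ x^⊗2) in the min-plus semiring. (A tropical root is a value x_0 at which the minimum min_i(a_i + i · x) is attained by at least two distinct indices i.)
Roots: {-3, 4}

Each tropical root is a break point of the lower envelope of the lines y = a_i + i · x (there are 3 lines, with slopes 0, 1, ..., 2). Only the lines that attain the minimum somewhere contribute to roots; other lines are dominated. Here the surviving (envelope) indices are i = 2, i = 1, i = 0.
Intersections between consecutive envelope lines give the roots: for adjacent envelope indices i < j the intersection is x = (a_i − a_j) / (j − i). Reading off the sorted break points: {-3, 4}.
Verification: at each break x_0, at least two indices attain the minimum of min_i(a_i + i · x_0).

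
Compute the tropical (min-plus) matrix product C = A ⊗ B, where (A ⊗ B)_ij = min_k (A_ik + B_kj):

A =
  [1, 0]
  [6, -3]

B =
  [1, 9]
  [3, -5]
A ⊗ B =
  [2, -5]
  [0, -8]

Apply the min-plus product entry-by-entry:
  C[0][0] = min over k of (A[0][0] + B[0][0] = 1 + 1 = 2, A[0][1] + B[1][0] = 0 + 3 = 3) = 2 (attained at k = 0)
  C[0][1] = min over k of (A[0][0] + B[0][1] = 1 + 9 = 10, A[0][1] + B[1][1] = 0 + -5 = -5) = -5 (attained at k = 1)
  C[1][0] = min over k of (A[1][0] + B[0][0] = 6 + 1 = 7, A[1][1] + B[1][0] = -3 + 3 = 0) = 0 (attained at k = 1)
  C[1][1] = min over k of (A[1][0] + B[0][1] = 6 + 9 = 15, A[1][1] + B[1][1] = -3 + -5 = -8) = -8 (attained at k = 1)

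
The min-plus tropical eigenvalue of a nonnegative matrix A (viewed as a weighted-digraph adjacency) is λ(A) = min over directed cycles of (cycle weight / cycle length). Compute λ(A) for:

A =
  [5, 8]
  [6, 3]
λ(A) = 3

Enumerate directed cycles and compute their means (weight / length). Sample:
  cycle 0 → 0: weight = 5, length = 1, mean = 5/1 ≈ 5.000
  cycle 1 → 1: weight = 3, length = 1, mean = 3/1 ≈ 3.000
  cycle 0 → 1 → 0: weight = 14, length = 2, mean = 14/2 ≈ 7.000
  cycle 1 → 0 → 1: weight = 14, length = 2, mean = 14/2 ≈ 7.000
Minimum mean = 3.000, attained e.g. along the cycle 1 → 1 with weight 3 and length 1. So λ(A) = 3/1 = 3.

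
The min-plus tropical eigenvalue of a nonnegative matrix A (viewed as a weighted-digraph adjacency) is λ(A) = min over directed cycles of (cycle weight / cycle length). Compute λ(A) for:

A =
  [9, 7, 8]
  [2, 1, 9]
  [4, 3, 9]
λ(A) = 1

Enumerate directed cycles and compute their means (weight / length). Sample:
  cycle 0 → 0: weight = 9, length = 1, mean = 9/1 ≈ 9.000
  cycle 1 → 1: weight = 1, length = 1, mean = 1/1 ≈ 1.000
  cycle 2 → 2: weight = 9, length = 1, mean = 9/1 ≈ 9.000
  cycle 0 → 1 → 0: weight = 9, length = 2, mean = 9/2 ≈ 4.500
  cycle 0 → 2 → 0: weight = 12, length = 2, mean = 12/2 ≈ 6.000
  cycle 1 → 0 → 1: weight = 9, length = 2, mean = 9/2 ≈ 4.500
Minimum mean = 1.000, attained e.g. along the cycle 1 → 1 with weight 1 and length 1. So λ(A) = 1/1 = 1.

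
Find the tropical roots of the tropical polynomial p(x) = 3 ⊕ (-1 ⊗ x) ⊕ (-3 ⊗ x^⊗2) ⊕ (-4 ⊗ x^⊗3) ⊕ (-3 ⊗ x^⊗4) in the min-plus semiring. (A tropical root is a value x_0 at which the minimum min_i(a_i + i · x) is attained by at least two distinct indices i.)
Roots: {-1, 1, 2, 4}

Each tropical root is a break point of the lower envelope of the lines y = a_i + i · x (there are 5 lines, with slopes 0, 1, ..., 4). Only the lines that attain the minimum somewhere contribute to roots; other lines are dominated. Here the surviving (envelope) indices are i = 4, i = 3, i = 2, i = 1, i = 0.
Intersections between consecutive envelope lines give the roots: for adjacent envelope indices i < j the intersection is x = (a_i − a_j) / (j − i). Reading off the sorted break points: {-1, 1, 2, 4}.
Verification: at each break x_0, at least two indices attain the minimum of min_i(a_i + i · x_0).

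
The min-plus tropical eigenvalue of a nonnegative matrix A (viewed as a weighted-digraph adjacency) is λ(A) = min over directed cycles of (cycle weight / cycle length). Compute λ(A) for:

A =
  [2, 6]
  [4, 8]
λ(A) = 2

Enumerate directed cycles and compute their means (weight / length). Sample:
  cycle 0 → 0: weight = 2, length = 1, mean = 2/1 ≈ 2.000
  cycle 1 → 1: weight = 8, length = 1, mean = 8/1 ≈ 8.000
  cycle 0 → 1 → 0: weight = 10, length = 2, mean = 10/2 ≈ 5.000
  cycle 1 → 0 → 1: weight = 10, length = 2, mean = 10/2 ≈ 5.000
Minimum mean = 2.000, attained e.g. along the cycle 0 → 0 with weight 2 and length 1. So λ(A) = 2/1 = 2.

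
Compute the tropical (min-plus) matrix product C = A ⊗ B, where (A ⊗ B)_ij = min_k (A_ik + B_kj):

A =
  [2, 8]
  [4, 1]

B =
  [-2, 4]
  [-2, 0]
A ⊗ B =
  [0, 6]
  [-1, 1]

Apply the min-plus product entry-by-entry:
  C[0][0] = min over k of (A[0][0] + B[0][0] = 2 + -2 = 0, A[0][1] + B[1][0] = 8 + -2 = 6) = 0 (attained at k = 0)
  C[0][1] = min over k of (A[0][0] + B[0][1] = 2 + 4 = 6, A[0][1] + B[1][1] = 8 + 0 = 8) = 6 (attained at k = 0)
  C[1][0] = min over k of (A[1][0] + B[0][0] = 4 + -2 = 2, A[1][1] + B[1][0] = 1 + -2 = -1) = -1 (attained at k = 1)
  C[1][1] = min over k of (A[1][0] + B[0][1] = 4 + 4 = 8, A[1][1] + B[1][1] = 1 + 0 = 1) = 1 (attained at k = 1)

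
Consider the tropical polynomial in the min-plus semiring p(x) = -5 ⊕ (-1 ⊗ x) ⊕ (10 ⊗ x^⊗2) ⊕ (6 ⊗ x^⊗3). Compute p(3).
p(3) = -5

A tropical monomial a ⊗ x^⊗i evaluates to a + i · x. Evaluating each term at x = 3:
  Term 0 contributes -5 + 0 · 3 = -5
  Term 1 contributes -1 + 1 · 3 = 2
  Term 2 contributes 10 + 2 · 3 = 16
  Term 3 contributes 6 + 3 · 3 = 15
p(3) = ⊕ of these = min[-5, 2, 16, 15] = -5.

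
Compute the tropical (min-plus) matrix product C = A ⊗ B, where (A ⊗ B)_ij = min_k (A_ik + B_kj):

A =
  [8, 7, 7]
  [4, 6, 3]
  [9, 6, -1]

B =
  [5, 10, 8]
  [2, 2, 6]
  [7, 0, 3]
A ⊗ B =
  [9, 7, 10]
  [8, 3, 6]
  [6, -1, 2]

Apply the min-plus product entry-by-entry:
  C[0][0] = min over k of (A[0][0] + B[0][0] = 8 + 5 = 13, A[0][1] + B[1][0] = 7 + 2 = 9, A[0][2] + B[2][0] = 7 + 7 = 14) = 9 (attained at k = 1)
  C[0][1] = min over k of (A[0][0] + B[0][1] = 8 + 10 = 18, A[0][1] + B[1][1] = 7 + 2 = 9, A[0][2] + B[2][1] = 7 + 0 = 7) = 7 (attained at k = 2)
  C[0][2] = min over k of (A[0][0] + B[0][2] = 8 + 8 = 16, A[0][1] + B[1][2] = 7 + 6 = 13, A[0][2] + B[2][2] = 7 + 3 = 10) = 10 (attained at k = 2)
  C[1][0] = min over k of (A[1][0] + B[0][0] = 4 + 5 = 9, A[1][1] + B[1][0] = 6 + 2 = 8, A[1][2] + B[2][0] = 3 + 7 = 10) = 8 (attained at k = 1)
  C[1][1] = min over k of (A[1][0] + B[0][1] = 4 + 10 = 14, A[1][1] + B[1][1] = 6 + 2 = 8, A[1][2] + B[2][1] = 3 + 0 = 3) = 3 (attained at k = 2)
  C[1][2] = min over k of (A[1][0] + B[0][2] = 4 + 8 = 12, A[1][1] + B[1][2] = 6 + 6 = 12, A[1][2] + B[2][2] = 3 + 3 = 6) = 6 (attained at k = 2)
  C[2][0] = min over k of (A[2][0] + B[0][0] = 9 + 5 = 14, A[2][1] + B[1][0] = 6 + 2 = 8, A[2][2] + B[2][0] = -1 + 7 = 6) = 6 (attained at k = 2)
  C[2][1] = min over k of (A[2][0] + B[0][1] = 9 + 10 = 19, A[2][1] + B[1][1] = 6 + 2 = 8, A[2][2] + B[2][1] = -1 + 0 = -1) = -1 (attained at k = 2)
  C[2][2] = min over k of (A[2][0] + B[0][2] = 9 + 8 = 17, A[2][1] + B[1][2] = 6 + 6 = 12, A[2][2] + B[2][2] = -1 + 3 = 2) = 2 (attained at k = 2)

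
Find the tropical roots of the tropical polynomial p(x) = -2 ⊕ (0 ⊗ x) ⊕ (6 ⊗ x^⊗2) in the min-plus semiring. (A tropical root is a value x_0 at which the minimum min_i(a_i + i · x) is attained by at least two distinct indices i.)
Roots: {-6, -2}

Each tropical root is a break point of the lower envelope of the lines y = a_i + i · x (there are 3 lines, with slopes 0, 1, ..., 2). Only the lines that attain the minimum somewhere contribute to roots; other lines are dominated. Here the surviving (envelope) indices are i = 2, i = 1, i = 0.
Intersections between consecutive envelope lines give the roots: for adjacent envelope indices i < j the intersection is x = (a_i − a_j) / (j − i). Reading off the sorted break points: {-6, -2}.
Verification: at each break x_0, at least two indices attain the minimum of min_i(a_i + i · x_0).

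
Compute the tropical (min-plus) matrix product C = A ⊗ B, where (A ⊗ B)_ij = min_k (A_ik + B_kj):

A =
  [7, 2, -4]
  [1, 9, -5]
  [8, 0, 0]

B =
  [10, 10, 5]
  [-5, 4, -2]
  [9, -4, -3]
A ⊗ B =
  [-3, -8, -7]
  [4, -9, -8]
  [-5, -4, -3]

Apply the min-plus product entry-by-entry:
  C[0][0] = min over k of (A[0][0] + B[0][0] = 7 + 10 = 17, A[0][1] + B[1][0] = 2 + -5 = -3, A[0][2] + B[2][0] = -4 + 9 = 5) = -3 (attained at k = 1)
  C[0][1] = min over k of (A[0][0] + B[0][1] = 7 + 10 = 17, A[0][1] + B[1][1] = 2 + 4 = 6, A[0][2] + B[2][1] = -4 + -4 = -8) = -8 (attained at k = 2)
  C[0][2] = min over k of (A[0][0] + B[0][2] = 7 + 5 = 12, A[0][1] + B[1][2] = 2 + -2 = 0, A[0][2] + B[2][2] = -4 + -3 = -7) = -7 (attained at k = 2)
  C[1][0] = min over k of (A[1][0] + B[0][0] = 1 + 10 = 11, A[1][1] + B[1][0] = 9 + -5 = 4, A[1][2] + B[2][0] = -5 + 9 = 4) = 4 (attained at k = 1)
  C[1][1] = min over k of (A[1][0] + B[0][1] = 1 + 10 = 11, A[1][1] + B[1][1] = 9 + 4 = 13, A[1][2] + B[2][1] = -5 + -4 = -9) = -9 (attained at k = 2)
  C[1][2] = min over k of (A[1][0] + B[0][2] = 1 + 5 = 6, A[1][1] + B[1][2] = 9 + -2 = 7, A[1][2] + B[2][2] = -5 + -3 = -8) = -8 (attained at k = 2)
  C[2][0] = min over k of (A[2][0] + B[0][0] = 8 + 10 = 18, A[2][1] + B[1][0] = 0 + -5 = -5, A[2][2] + B[2][0] = 0 + 9 = 9) = -5 (attained at k = 1)
  C[2][1] = min over k of (A[2][0] + B[0][1] = 8 + 10 = 18, A[2][1] + B[1][1] = 0 + 4 = 4, A[2][2] + B[2][1] = 0 + -4 = -4) = -4 (attained at k = 2)
  C[2][2] = min over k of (A[2][0] + B[0][2] = 8 + 5 = 13, A[2][1] + B[1][2] = 0 + -2 = -2, A[2][2] + B[2][2] = 0 + -3 = -3) = -3 (attained at k = 2)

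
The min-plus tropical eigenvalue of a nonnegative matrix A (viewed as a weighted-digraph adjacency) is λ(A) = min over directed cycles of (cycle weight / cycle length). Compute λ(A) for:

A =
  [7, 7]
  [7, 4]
λ(A) = 4

Enumerate directed cycles and compute their means (weight / length). Sample:
  cycle 0 → 0: weight = 7, length = 1, mean = 7/1 ≈ 7.000
  cycle 1 → 1: weight = 4, length = 1, mean = 4/1 ≈ 4.000
  cycle 0 → 1 → 0: weight = 14, length = 2, mean = 14/2 ≈ 7.000
  cycle 1 → 0 → 1: weight = 14, length = 2, mean = 14/2 ≈ 7.000
Minimum mean = 4.000, attained e.g. along the cycle 1 → 1 with weight 4 and length 1. So λ(A) = 4/1 = 4.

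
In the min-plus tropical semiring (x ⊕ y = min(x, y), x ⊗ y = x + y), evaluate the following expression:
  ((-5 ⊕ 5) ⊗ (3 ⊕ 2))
((-5 ⊕ 5) ⊗ (3 ⊕ 2)) = -3

Expand innermost to outermost. Recall ⊕ takes the minimum of its arguments and ⊗ takes their sum. Working out the expression ((-5 ⊕ 5) ⊗ (3 ⊕ 2)) gives -3.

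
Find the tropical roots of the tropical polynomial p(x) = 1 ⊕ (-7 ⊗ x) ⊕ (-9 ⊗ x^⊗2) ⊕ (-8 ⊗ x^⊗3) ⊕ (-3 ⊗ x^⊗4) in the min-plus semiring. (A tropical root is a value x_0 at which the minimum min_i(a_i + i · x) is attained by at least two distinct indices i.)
Roots: {-5, -1, 2, 8}

Each tropical root is a break point of the lower envelope of the lines y = a_i + i · x (there are 5 lines, with slopes 0, 1, ..., 4). Only the lines that attain the minimum somewhere contribute to roots; other lines are dominated. Here the surviving (envelope) indices are i = 4, i = 3, i = 2, i = 1, i = 0.
Intersections between consecutive envelope lines give the roots: for adjacent envelope indices i < j the intersection is x = (a_i − a_j) / (j − i). Reading off the sorted break points: {-5, -1, 2, 8}.
Verification: at each break x_0, at least two indices attain the minimum of min_i(a_i + i · x_0).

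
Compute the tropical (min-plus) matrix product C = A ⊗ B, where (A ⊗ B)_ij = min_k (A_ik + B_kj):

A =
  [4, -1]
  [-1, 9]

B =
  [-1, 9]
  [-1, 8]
A ⊗ B =
  [-2, 7]
  [-2, 8]

Apply the min-plus product entry-by-entry:
  C[0][0] = min over k of (A[0][0] + B[0][0] = 4 + -1 = 3, A[0][1] + B[1][0] = -1 + -1 = -2) = -2 (attained at k = 1)
  C[0][1] = min over k of (A[0][0] + B[0][1] = 4 + 9 = 13, A[0][1] + B[1][1] = -1 + 8 = 7) = 7 (attained at k = 1)
  C[1][0] = min over k of (A[1][0] + B[0][0] = -1 + -1 = -2, A[1][1] + B[1][0] = 9 + -1 = 8) = -2 (attained at k = 0)
  C[1][1] = min over k of (A[1][0] + B[0][1] = -1 + 9 = 8, A[1][1] + B[1][1] = 9 + 8 = 17) = 8 (attained at k = 0)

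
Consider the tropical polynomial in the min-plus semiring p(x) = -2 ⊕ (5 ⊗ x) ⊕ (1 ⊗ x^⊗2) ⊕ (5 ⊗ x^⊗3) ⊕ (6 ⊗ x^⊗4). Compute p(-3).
p(-3) = -6

A tropical monomial a ⊗ x^⊗i evaluates to a + i · x. Evaluating each term at x = -3:
  Term 0 contributes -2 + 0 · -3 = -2
  Term 1 contributes 5 + 1 · -3 = 2
  Term 2 contributes 1 + 2 · -3 = -5
  Term 3 contributes 5 + 3 · -3 = -4
  Term 4 contributes 6 + 4 · -3 = -6
p(-3) = ⊕ of these = min[-2, 2, -5, -4, -6] = -6.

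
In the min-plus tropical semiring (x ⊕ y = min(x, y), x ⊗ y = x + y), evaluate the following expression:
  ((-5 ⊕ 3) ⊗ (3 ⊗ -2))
((-5 ⊕ 3) ⊗ (3 ⊗ -2)) = -4

Expand innermost to outermost. Recall ⊕ takes the minimum of its arguments and ⊗ takes their sum. Working out the expression ((-5 ⊕ 3) ⊗ (3 ⊗ -2)) gives -4.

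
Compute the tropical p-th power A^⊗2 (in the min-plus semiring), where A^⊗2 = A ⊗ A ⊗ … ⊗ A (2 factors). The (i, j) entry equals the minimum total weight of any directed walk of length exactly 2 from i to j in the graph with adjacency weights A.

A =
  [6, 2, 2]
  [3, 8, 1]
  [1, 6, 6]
A^⊗2 =
  [3, 8, 3]
  [2, 5, 5]
  [7, 3, 3]

Each entry (A^⊗2)_ij equals the minimum over all length-2 walks i = v_0 → v_1 → … → v_2 = j of Σ_t A[v_t][v_{t+1}]. For example, for (i, j) = (0, 2) we minimise over 3 possible intermediate vertex sequences; the minimum is 3, attained along the walk 0 → 1 → 2.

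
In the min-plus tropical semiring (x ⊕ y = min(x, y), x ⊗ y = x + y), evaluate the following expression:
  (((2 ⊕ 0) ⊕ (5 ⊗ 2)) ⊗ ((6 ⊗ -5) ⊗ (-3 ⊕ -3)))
(((2 ⊕ 0) ⊕ (5 ⊗ 2)) ⊗ ((6 ⊗ -5) ⊗ (-3 ⊕ -3))) = -2

Expand innermost to outermost. Recall ⊕ takes the minimum of its arguments and ⊗ takes their sum. Working out the expression (((2 ⊕ 0) ⊕ (5 ⊗ 2)) ⊗ ((6 ⊗ -5) ⊗ (-3 ⊕ -3))) gives -2.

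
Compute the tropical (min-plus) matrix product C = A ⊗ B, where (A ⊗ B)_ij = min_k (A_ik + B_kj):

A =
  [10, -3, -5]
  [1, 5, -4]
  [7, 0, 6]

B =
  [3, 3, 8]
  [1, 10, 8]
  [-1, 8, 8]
A ⊗ B =
  [-6, 3, 3]
  [-5, 4, 4]
  [1, 10, 8]

Apply the min-plus product entry-by-entry:
  C[0][0] = min over k of (A[0][0] + B[0][0] = 10 + 3 = 13, A[0][1] + B[1][0] = -3 + 1 = -2, A[0][2] + B[2][0] = -5 + -1 = -6) = -6 (attained at k = 2)
  C[0][1] = min over k of (A[0][0] + B[0][1] = 10 + 3 = 13, A[0][1] + B[1][1] = -3 + 10 = 7, A[0][2] + B[2][1] = -5 + 8 = 3) = 3 (attained at k = 2)
  C[0][2] = min over k of (A[0][0] + B[0][2] = 10 + 8 = 18, A[0][1] + B[1][2] = -3 + 8 = 5, A[0][2] + B[2][2] = -5 + 8 = 3) = 3 (attained at k = 2)
  C[1][0] = min over k of (A[1][0] + B[0][0] = 1 + 3 = 4, A[1][1] + B[1][0] = 5 + 1 = 6, A[1][2] + B[2][0] = -4 + -1 = -5) = -5 (attained at k = 2)
  C[1][1] = min over k of (A[1][0] + B[0][1] = 1 + 3 = 4, A[1][1] + B[1][1] = 5 + 10 = 15, A[1][2] + B[2][1] = -4 + 8 = 4) = 4 (attained at k = 0)
  C[1][2] = min over k of (A[1][0] + B[0][2] = 1 + 8 = 9, A[1][1] + B[1][2] = 5 + 8 = 13, A[1][2] + B[2][2] = -4 + 8 = 4) = 4 (attained at k = 2)
  C[2][0] = min over k of (A[2][0] + B[0][0] = 7 + 3 = 10, A[2][1] + B[1][0] = 0 + 1 = 1, A[2][2] + B[2][0] = 6 + -1 = 5) = 1 (attained at k = 1)
  C[2][1] = min over k of (A[2][0] + B[0][1] = 7 + 3 = 10, A[2][1] + B[1][1] = 0 + 10 = 10, A[2][2] + B[2][1] = 6 + 8 = 14) = 10 (attained at k = 0)
  C[2][2] = min over k of (A[2][0] + B[0][2] = 7 + 8 = 15, A[2][1] + B[1][2] = 0 + 8 = 8, A[2][2] + B[2][2] = 6 + 8 = 14) = 8 (attained at k = 1)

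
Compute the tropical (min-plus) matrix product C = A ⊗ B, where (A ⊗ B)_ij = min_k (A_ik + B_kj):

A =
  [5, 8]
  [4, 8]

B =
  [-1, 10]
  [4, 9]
A ⊗ B =
  [4, 15]
  [3, 14]

Apply the min-plus product entry-by-entry:
  C[0][0] = min over k of (A[0][0] + B[0][0] = 5 + -1 = 4, A[0][1] + B[1][0] = 8 + 4 = 12) = 4 (attained at k = 0)
  C[0][1] = min over k of (A[0][0] + B[0][1] = 5 + 10 = 15, A[0][1] + B[1][1] = 8 + 9 = 17) = 15 (attained at k = 0)
  C[1][0] = min over k of (A[1][0] + B[0][0] = 4 + -1 = 3, A[1][1] + B[1][0] = 8 + 4 = 12) = 3 (attained at k = 0)
  C[1][1] = min over k of (A[1][0] + B[0][1] = 4 + 10 = 14, A[1][1] + B[1][1] = 8 + 9 = 17) = 14 (attained at k = 0)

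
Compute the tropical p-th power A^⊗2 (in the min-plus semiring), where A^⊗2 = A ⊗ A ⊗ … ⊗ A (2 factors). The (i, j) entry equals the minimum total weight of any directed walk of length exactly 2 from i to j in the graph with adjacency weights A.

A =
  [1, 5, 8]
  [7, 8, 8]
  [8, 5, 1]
A^⊗2 =
  [2, 6, 9]
  [8, 12, 9]
  [9, 6, 2]

Each entry (A^⊗2)_ij equals the minimum over all length-2 walks i = v_0 → v_1 → … → v_2 = j of Σ_t A[v_t][v_{t+1}]. For example, for (i, j) = (0, 2) we minimise over 3 possible intermediate vertex sequences; the minimum is 9, attained along the walk 0 → 0 → 2.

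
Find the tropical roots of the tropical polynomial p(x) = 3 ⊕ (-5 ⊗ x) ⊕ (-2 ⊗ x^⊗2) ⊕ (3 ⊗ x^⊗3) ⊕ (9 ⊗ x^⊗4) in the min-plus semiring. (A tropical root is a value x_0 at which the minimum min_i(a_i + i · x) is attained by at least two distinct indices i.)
Roots: {-6, -5, -3, 8}

Each tropical root is a break point of the lower envelope of the lines y = a_i + i · x (there are 5 lines, with slopes 0, 1, ..., 4). Only the lines that attain the minimum somewhere contribute to roots; other lines are dominated. Here the surviving (envelope) indices are i = 4, i = 3, i = 2, i = 1, i = 0.
Intersections between consecutive envelope lines give the roots: for adjacent envelope indices i < j the intersection is x = (a_i − a_j) / (j − i). Reading off the sorted break points: {-6, -5, -3, 8}.
Verification: at each break x_0, at least two indices attain the minimum of min_i(a_i + i · x_0).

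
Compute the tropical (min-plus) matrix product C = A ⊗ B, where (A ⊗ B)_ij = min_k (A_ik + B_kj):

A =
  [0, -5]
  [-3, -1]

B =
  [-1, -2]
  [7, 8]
A ⊗ B =
  [-1, -2]
  [-4, -5]

Apply the min-plus product entry-by-entry:
  C[0][0] = min over k of (A[0][0] + B[0][0] = 0 + -1 = -1, A[0][1] + B[1][0] = -5 + 7 = 2) = -1 (attained at k = 0)
  C[0][1] = min over k of (A[0][0] + B[0][1] = 0 + -2 = -2, A[0][1] + B[1][1] = -5 + 8 = 3) = -2 (attained at k = 0)
  C[1][0] = min over k of (A[1][0] + B[0][0] = -3 + -1 = -4, A[1][1] + B[1][0] = -1 + 7 = 6) = -4 (attained at k = 0)
  C[1][1] = min over k of (A[1][0] + B[0][1] = -3 + -2 = -5, A[1][1] + B[1][1] = -1 + 8 = 7) = -5 (attained at k = 0)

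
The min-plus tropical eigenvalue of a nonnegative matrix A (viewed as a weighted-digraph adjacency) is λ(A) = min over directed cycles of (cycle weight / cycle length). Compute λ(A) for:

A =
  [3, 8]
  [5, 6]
λ(A) = 3

Enumerate directed cycles and compute their means (weight / length). Sample:
  cycle 0 → 0: weight = 3, length = 1, mean = 3/1 ≈ 3.000
  cycle 1 → 1: weight = 6, length = 1, mean = 6/1 ≈ 6.000
  cycle 0 → 1 → 0: weight = 13, length = 2, mean = 13/2 ≈ 6.500
  cycle 1 → 0 → 1: weight = 13, length = 2, mean = 13/2 ≈ 6.500
Minimum mean = 3.000, attained e.g. along the cycle 0 → 0 with weight 3 and length 1. So λ(A) = 3/1 = 3.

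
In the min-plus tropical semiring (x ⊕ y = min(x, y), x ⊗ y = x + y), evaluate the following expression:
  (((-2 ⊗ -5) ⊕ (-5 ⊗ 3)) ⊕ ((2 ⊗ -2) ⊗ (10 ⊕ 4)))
(((-2 ⊗ -5) ⊕ (-5 ⊗ 3)) ⊕ ((2 ⊗ -2) ⊗ (10 ⊕ 4))) = -7

Expand innermost to outermost. Recall ⊕ takes the minimum of its arguments and ⊗ takes their sum. Working out the expression (((-2 ⊗ -5) ⊕ (-5 ⊗ 3)) ⊕ ((2 ⊗ -2) ⊗ (10 ⊕ 4))) gives -7.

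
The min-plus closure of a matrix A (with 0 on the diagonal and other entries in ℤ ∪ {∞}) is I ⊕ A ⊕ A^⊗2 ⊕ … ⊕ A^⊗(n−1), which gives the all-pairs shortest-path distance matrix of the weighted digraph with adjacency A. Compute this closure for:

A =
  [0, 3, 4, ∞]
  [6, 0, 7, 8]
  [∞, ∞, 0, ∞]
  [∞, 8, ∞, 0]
Closure =
  [0, 3, 4, 11]
  [6, 0, 7, 8]
  [∞, ∞, 0, ∞]
  [14, 8, 15, 0]

This is the Floyd-Warshall all-pairs shortest-path computation. For each intermediate vertex k = 0, 1, …, 3, update dist[i][j] ← min(dist[i][j], dist[i][k] + dist[k][j]). The final matrix gives, for each (i, j), the minimum total weight of any directed path from i to j (possibly empty when i = j).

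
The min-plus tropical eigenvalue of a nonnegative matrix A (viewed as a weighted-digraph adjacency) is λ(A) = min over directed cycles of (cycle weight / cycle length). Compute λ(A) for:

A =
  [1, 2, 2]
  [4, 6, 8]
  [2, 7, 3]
λ(A) = 1

Enumerate directed cycles and compute their means (weight / length). Sample:
  cycle 0 → 0: weight = 1, length = 1, mean = 1/1 ≈ 1.000
  cycle 1 → 1: weight = 6, length = 1, mean = 6/1 ≈ 6.000
  cycle 2 → 2: weight = 3, length = 1, mean = 3/1 ≈ 3.000
  cycle 0 → 1 → 0: weight = 6, length = 2, mean = 6/2 ≈ 3.000
  cycle 0 → 2 → 0: weight = 4, length = 2, mean = 4/2 ≈ 2.000
  cycle 1 → 0 → 1: weight = 6, length = 2, mean = 6/2 ≈ 3.000
Minimum mean = 1.000, attained e.g. along the cycle 0 → 0 with weight 1 and length 1. So λ(A) = 1/1 = 1.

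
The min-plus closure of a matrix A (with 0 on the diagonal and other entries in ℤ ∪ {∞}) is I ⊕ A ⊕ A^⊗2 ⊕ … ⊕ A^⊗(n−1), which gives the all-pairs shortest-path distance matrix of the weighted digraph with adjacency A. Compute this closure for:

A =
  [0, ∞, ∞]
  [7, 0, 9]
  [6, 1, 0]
Closure =
  [0, ∞, ∞]
  [7, 0, 9]
  [6, 1, 0]

This is the Floyd-Warshall all-pairs shortest-path computation. For each intermediate vertex k = 0, 1, …, 2, update dist[i][j] ← min(dist[i][j], dist[i][k] + dist[k][j]). The final matrix gives, for each (i, j), the minimum total weight of any directed path from i to j (possibly empty when i = j).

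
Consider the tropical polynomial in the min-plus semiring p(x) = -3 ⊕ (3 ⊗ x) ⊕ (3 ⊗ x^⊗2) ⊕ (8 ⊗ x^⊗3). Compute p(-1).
p(-1) = -3

A tropical monomial a ⊗ x^⊗i evaluates to a + i · x. Evaluating each term at x = -1:
  Term 0 contributes -3 + 0 · -1 = -3
  Term 1 contributes 3 + 1 · -1 = 2
  Term 2 contributes 3 + 2 · -1 = 1
  Term 3 contributes 8 + 3 · -1 = 5
p(-1) = ⊕ of these = min[-3, 2, 1, 5] = -3.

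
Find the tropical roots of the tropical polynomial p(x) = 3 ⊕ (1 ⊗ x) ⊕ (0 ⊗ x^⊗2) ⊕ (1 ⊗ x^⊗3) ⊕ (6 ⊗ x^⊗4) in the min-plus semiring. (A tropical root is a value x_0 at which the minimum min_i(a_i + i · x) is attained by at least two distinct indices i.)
Roots: {-5, -1, 1, 2}

Each tropical root is a break point of the lower envelope of the lines y = a_i + i · x (there are 5 lines, with slopes 0, 1, ..., 4). Only the lines that attain the minimum somewhere contribute to roots; other lines are dominated. Here the surviving (envelope) indices are i = 4, i = 3, i = 2, i = 1, i = 0.
Intersections between consecutive envelope lines give the roots: for adjacent envelope indices i < j the intersection is x = (a_i − a_j) / (j − i). Reading off the sorted break points: {-5, -1, 1, 2}.
Verification: at each break x_0, at least two indices attain the minimum of min_i(a_i + i · x_0).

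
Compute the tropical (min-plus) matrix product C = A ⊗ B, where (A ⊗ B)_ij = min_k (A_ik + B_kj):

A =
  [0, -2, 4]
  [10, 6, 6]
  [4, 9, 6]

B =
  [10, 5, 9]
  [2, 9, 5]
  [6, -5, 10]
A ⊗ B =
  [0, -1, 3]
  [8, 1, 11]
  [11, 1, 13]

Apply the min-plus product entry-by-entry:
  C[0][0] = min over k of (A[0][0] + B[0][0] = 0 + 10 = 10, A[0][1] + B[1][0] = -2 + 2 = 0, A[0][2] + B[2][0] = 4 + 6 = 10) = 0 (attained at k = 1)
  C[0][1] = min over k of (A[0][0] + B[0][1] = 0 + 5 = 5, A[0][1] + B[1][1] = -2 + 9 = 7, A[0][2] + B[2][1] = 4 + -5 = -1) = -1 (attained at k = 2)
  C[0][2] = min over k of (A[0][0] + B[0][2] = 0 + 9 = 9, A[0][1] + B[1][2] = -2 + 5 = 3, A[0][2] + B[2][2] = 4 + 10 = 14) = 3 (attained at k = 1)
  C[1][0] = min over k of (A[1][0] + B[0][0] = 10 + 10 = 20, A[1][1] + B[1][0] = 6 + 2 = 8, A[1][2] + B[2][0] = 6 + 6 = 12) = 8 (attained at k = 1)
  C[1][1] = min over k of (A[1][0] + B[0][1] = 10 + 5 = 15, A[1][1] + B[1][1] = 6 + 9 = 15, A[1][2] + B[2][1] = 6 + -5 = 1) = 1 (attained at k = 2)
  C[1][2] = min over k of (A[1][0] + B[0][2] = 10 + 9 = 19, A[1][1] + B[1][2] = 6 + 5 = 11, A[1][2] + B[2][2] = 6 + 10 = 16) = 11 (attained at k = 1)
  C[2][0] = min over k of (A[2][0] + B[0][0] = 4 + 10 = 14, A[2][1] + B[1][0] = 9 + 2 = 11, A[2][2] + B[2][0] = 6 + 6 = 12) = 11 (attained at k = 1)
  C[2][1] = min over k of (A[2][0] + B[0][1] = 4 + 5 = 9, A[2][1] + B[1][1] = 9 + 9 = 18, A[2][2] + B[2][1] = 6 + -5 = 1) = 1 (attained at k = 2)
  C[2][2] = min over k of (A[2][0] + B[0][2] = 4 + 9 = 13, A[2][1] + B[1][2] = 9 + 5 = 14, A[2][2] + B[2][2] = 6 + 10 = 16) = 13 (attained at k = 0)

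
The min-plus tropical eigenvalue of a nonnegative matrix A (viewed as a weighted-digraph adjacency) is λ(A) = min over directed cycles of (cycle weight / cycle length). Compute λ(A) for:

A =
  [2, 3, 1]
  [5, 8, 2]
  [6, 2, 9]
λ(A) = 2

Enumerate directed cycles and compute their means (weight / length). Sample:
  cycle 0 → 0: weight = 2, length = 1, mean = 2/1 ≈ 2.000
  cycle 1 → 1: weight = 8, length = 1, mean = 8/1 ≈ 8.000
  cycle 2 → 2: weight = 9, length = 1, mean = 9/1 ≈ 9.000
  cycle 0 → 1 → 0: weight = 8, length = 2, mean = 8/2 ≈ 4.000
  cycle 0 → 2 → 0: weight = 7, length = 2, mean = 7/2 ≈ 3.500
  cycle 1 → 0 → 1: weight = 8, length = 2, mean = 8/2 ≈ 4.000
Minimum mean = 2.000, attained e.g. along the cycle 0 → 0 with weight 2 and length 1. So λ(A) = 2/1 = 2.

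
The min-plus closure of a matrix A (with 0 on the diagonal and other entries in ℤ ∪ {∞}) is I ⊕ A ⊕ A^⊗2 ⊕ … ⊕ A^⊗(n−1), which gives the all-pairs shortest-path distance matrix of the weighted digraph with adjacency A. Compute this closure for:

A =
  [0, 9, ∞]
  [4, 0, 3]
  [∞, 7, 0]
Closure =
  [0, 9, 12]
  [4, 0, 3]
  [11, 7, 0]

This is the Floyd-Warshall all-pairs shortest-path computation. For each intermediate vertex k = 0, 1, …, 2, update dist[i][j] ← min(dist[i][j], dist[i][k] + dist[k][j]). The final matrix gives, for each (i, j), the minimum total weight of any directed path from i to j (possibly empty when i = j).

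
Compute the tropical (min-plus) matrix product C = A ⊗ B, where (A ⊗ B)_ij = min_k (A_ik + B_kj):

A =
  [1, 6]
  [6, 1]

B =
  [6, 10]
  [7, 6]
A ⊗ B =
  [7, 11]
  [8, 7]

Apply the min-plus product entry-by-entry:
  C[0][0] = min over k of (A[0][0] + B[0][0] = 1 + 6 = 7, A[0][1] + B[1][0] = 6 + 7 = 13) = 7 (attained at k = 0)
  C[0][1] = min over k of (A[0][0] + B[0][1] = 1 + 10 = 11, A[0][1] + B[1][1] = 6 + 6 = 12) = 11 (attained at k = 0)
  C[1][0] = min over k of (A[1][0] + B[0][0] = 6 + 6 = 12, A[1][1] + B[1][0] = 1 + 7 = 8) = 8 (attained at k = 1)
  C[1][1] = min over k of (A[1][0] + B[0][1] = 6 + 10 = 16, A[1][1] + B[1][1] = 1 + 6 = 7) = 7 (attained at k = 1)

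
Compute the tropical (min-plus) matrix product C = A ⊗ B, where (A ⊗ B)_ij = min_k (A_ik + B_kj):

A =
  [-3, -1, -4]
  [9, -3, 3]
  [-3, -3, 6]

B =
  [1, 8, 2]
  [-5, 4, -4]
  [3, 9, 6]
A ⊗ B =
  [-6, 3, -5]
  [-8, 1, -7]
  [-8, 1, -7]

Apply the min-plus product entry-by-entry:
  C[0][0] = min over k of (A[0][0] + B[0][0] = -3 + 1 = -2, A[0][1] + B[1][0] = -1 + -5 = -6, A[0][2] + B[2][0] = -4 + 3 = -1) = -6 (attained at k = 1)
  C[0][1] = min over k of (A[0][0] + B[0][1] = -3 + 8 = 5, A[0][1] + B[1][1] = -1 + 4 = 3, A[0][2] + B[2][1] = -4 + 9 = 5) = 3 (attained at k = 1)
  C[0][2] = min over k of (A[0][0] + B[0][2] = -3 + 2 = -1, A[0][1] + B[1][2] = -1 + -4 = -5, A[0][2] + B[2][2] = -4 + 6 = 2) = -5 (attained at k = 1)
  C[1][0] = min over k of (A[1][0] + B[0][0] = 9 + 1 = 10, A[1][1] + B[1][0] = -3 + -5 = -8, A[1][2] + B[2][0] = 3 + 3 = 6) = -8 (attained at k = 1)
  C[1][1] = min over k of (A[1][0] + B[0][1] = 9 + 8 = 17, A[1][1] + B[1][1] = -3 + 4 = 1, A[1][2] + B[2][1] = 3 + 9 = 12) = 1 (attained at k = 1)
  C[1][2] = min over k of (A[1][0] + B[0][2] = 9 + 2 = 11, A[1][1] + B[1][2] = -3 + -4 = -7, A[1][2] + B[2][2] = 3 + 6 = 9) = -7 (attained at k = 1)
  C[2][0] = min over k of (A[2][0] + B[0][0] = -3 + 1 = -2, A[2][1] + B[1][0] = -3 + -5 = -8, A[2][2] + B[2][0] = 6 + 3 = 9) = -8 (attained at k = 1)
  C[2][1] = min over k of (A[2][0] + B[0][1] = -3 + 8 = 5, A[2][1] + B[1][1] = -3 + 4 = 1, A[2][2] + B[2][1] = 6 + 9 = 15) = 1 (attained at k = 1)
  C[2][2] = min over k of (A[2][0] + B[0][2] = -3 + 2 = -1, A[2][1] + B[1][2] = -3 + -4 = -7, A[2][2] + B[2][2] = 6 + 6 = 12) = -7 (attained at k = 1)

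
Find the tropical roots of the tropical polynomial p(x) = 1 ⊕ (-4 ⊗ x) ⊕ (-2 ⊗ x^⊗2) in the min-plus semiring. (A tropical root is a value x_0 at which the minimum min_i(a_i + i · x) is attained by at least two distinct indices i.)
Roots: {-2, 5}

Each tropical root is a break point of the lower envelope of the lines y = a_i + i · x (there are 3 lines, with slopes 0, 1, ..., 2). Only the lines that attain the minimum somewhere contribute to roots; other lines are dominated. Here the surviving (envelope) indices are i = 2, i = 1, i = 0.
Intersections between consecutive envelope lines give the roots: for adjacent envelope indices i < j the intersection is x = (a_i − a_j) / (j − i). Reading off the sorted break points: {-2, 5}.
Verification: at each break x_0, at least two indices attain the minimum of min_i(a_i + i · x_0).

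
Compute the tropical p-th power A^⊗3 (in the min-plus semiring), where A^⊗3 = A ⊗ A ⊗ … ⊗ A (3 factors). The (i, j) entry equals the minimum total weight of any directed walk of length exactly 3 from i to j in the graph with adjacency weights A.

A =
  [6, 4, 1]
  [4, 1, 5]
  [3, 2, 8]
A^⊗3 =
  [7, 4, 5]
  [6, 3, 6]
  [7, 4, 7]

Each entry (A^⊗3)_ij equals the minimum over all length-3 walks i = v_0 → v_1 → … → v_3 = j of Σ_t A[v_t][v_{t+1}]. For example, for (i, j) = (0, 2) we minimise over 9 possible intermediate vertex sequences; the minimum is 5, attained along the walk 0 → 2 → 0 → 2.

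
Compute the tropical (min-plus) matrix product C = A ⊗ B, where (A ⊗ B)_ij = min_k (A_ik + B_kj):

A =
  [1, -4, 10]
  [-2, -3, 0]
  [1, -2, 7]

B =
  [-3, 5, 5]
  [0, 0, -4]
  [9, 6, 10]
A ⊗ B =
  [-4, -4, -8]
  [-5, -3, -7]
  [-2, -2, -6]

Apply the min-plus product entry-by-entry:
  C[0][0] = min over k of (A[0][0] + B[0][0] = 1 + -3 = -2, A[0][1] + B[1][0] = -4 + 0 = -4, A[0][2] + B[2][0] = 10 + 9 = 19) = -4 (attained at k = 1)
  C[0][1] = min over k of (A[0][0] + B[0][1] = 1 + 5 = 6, A[0][1] + B[1][1] = -4 + 0 = -4, A[0][2] + B[2][1] = 10 + 6 = 16) = -4 (attained at k = 1)
  C[0][2] = min over k of (A[0][0] + B[0][2] = 1 + 5 = 6, A[0][1] + B[1][2] = -4 + -4 = -8, A[0][2] + B[2][2] = 10 + 10 = 20) = -8 (attained at k = 1)
  C[1][0] = min over k of (A[1][0] + B[0][0] = -2 + -3 = -5, A[1][1] + B[1][0] = -3 + 0 = -3, A[1][2] + B[2][0] = 0 + 9 = 9) = -5 (attained at k = 0)
  C[1][1] = min over k of (A[1][0] + B[0][1] = -2 + 5 = 3, A[1][1] + B[1][1] = -3 + 0 = -3, A[1][2] + B[2][1] = 0 + 6 = 6) = -3 (attained at k = 1)
  C[1][2] = min over k of (A[1][0] + B[0][2] = -2 + 5 = 3, A[1][1] + B[1][2] = -3 + -4 = -7, A[1][2] + B[2][2] = 0 + 10 = 10) = -7 (attained at k = 1)
  C[2][0] = min over k of (A[2][0] + B[0][0] = 1 + -3 = -2, A[2][1] + B[1][0] = -2 + 0 = -2, A[2][2] + B[2][0] = 7 + 9 = 16) = -2 (attained at k = 0)
  C[2][1] = min over k of (A[2][0] + B[0][1] = 1 + 5 = 6, A[2][1] + B[1][1] = -2 + 0 = -2, A[2][2] + B[2][1] = 7 + 6 = 13) = -2 (attained at k = 1)
  C[2][2] = min over k of (A[2][0] + B[0][2] = 1 + 5 = 6, A[2][1] + B[1][2] = -2 + -4 = -6, A[2][2] + B[2][2] = 7 + 10 = 17) = -6 (attained at k = 1)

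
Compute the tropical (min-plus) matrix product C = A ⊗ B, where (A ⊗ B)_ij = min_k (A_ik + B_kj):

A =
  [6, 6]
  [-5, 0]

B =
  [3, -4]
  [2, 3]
A ⊗ B =
  [8, 2]
  [-2, -9]

Apply the min-plus product entry-by-entry:
  C[0][0] = min over k of (A[0][0] + B[0][0] = 6 + 3 = 9, A[0][1] + B[1][0] = 6 + 2 = 8) = 8 (attained at k = 1)
  C[0][1] = min over k of (A[0][0] + B[0][1] = 6 + -4 = 2, A[0][1] + B[1][1] = 6 + 3 = 9) = 2 (attained at k = 0)
  C[1][0] = min over k of (A[1][0] + B[0][0] = -5 + 3 = -2, A[1][1] + B[1][0] = 0 + 2 = 2) = -2 (attained at k = 0)
  C[1][1] = min over k of (A[1][0] + B[0][1] = -5 + -4 = -9, A[1][1] + B[1][1] = 0 + 3 = 3) = -9 (attained at k = 0)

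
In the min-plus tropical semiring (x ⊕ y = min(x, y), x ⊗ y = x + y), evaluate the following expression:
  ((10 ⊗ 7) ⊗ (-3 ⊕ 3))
((10 ⊗ 7) ⊗ (-3 ⊕ 3)) = 14

Expand innermost to outermost. Recall ⊕ takes the minimum of its arguments and ⊗ takes their sum. Working out the expression ((10 ⊗ 7) ⊗ (-3 ⊕ 3)) gives 14.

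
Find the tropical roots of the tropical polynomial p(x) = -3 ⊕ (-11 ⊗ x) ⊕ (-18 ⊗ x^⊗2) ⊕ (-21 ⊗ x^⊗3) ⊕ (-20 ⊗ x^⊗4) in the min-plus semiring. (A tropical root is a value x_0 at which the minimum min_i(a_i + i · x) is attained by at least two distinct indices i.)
Roots: {-1, 3, 7, 8}

Each tropical root is a break point of the lower envelope of the lines y = a_i + i · x (there are 5 lines, with slopes 0, 1, ..., 4). Only the lines that attain the minimum somewhere contribute to roots; other lines are dominated. Here the surviving (envelope) indices are i = 4, i = 3, i = 2, i = 1, i = 0.
Intersections between consecutive envelope lines give the roots: for adjacent envelope indices i < j the intersection is x = (a_i − a_j) / (j − i). Reading off the sorted break points: {-1, 3, 7, 8}.
Verification: at each break x_0, at least two indices attain the minimum of min_i(a_i + i · x_0).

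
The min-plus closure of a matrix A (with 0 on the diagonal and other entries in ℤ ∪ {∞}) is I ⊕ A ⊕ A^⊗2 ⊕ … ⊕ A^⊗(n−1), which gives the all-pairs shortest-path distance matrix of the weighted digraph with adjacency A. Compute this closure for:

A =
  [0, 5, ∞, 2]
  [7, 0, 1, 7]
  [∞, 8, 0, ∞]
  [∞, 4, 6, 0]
Closure =
  [0, 5, 6, 2]
  [7, 0, 1, 7]
  [15, 8, 0, 15]
  [11, 4, 5, 0]

This is the Floyd-Warshall all-pairs shortest-path computation. For each intermediate vertex k = 0, 1, …, 3, update dist[i][j] ← min(dist[i][j], dist[i][k] + dist[k][j]). The final matrix gives, for each (i, j), the minimum total weight of any directed path from i to j (possibly empty when i = j).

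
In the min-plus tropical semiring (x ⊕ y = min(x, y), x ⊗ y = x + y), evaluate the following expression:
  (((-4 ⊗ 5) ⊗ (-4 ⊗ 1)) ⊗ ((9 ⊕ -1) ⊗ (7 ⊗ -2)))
(((-4 ⊗ 5) ⊗ (-4 ⊗ 1)) ⊗ ((9 ⊕ -1) ⊗ (7 ⊗ -2))) = 2

Expand innermost to outermost. Recall ⊕ takes the minimum of its arguments and ⊗ takes their sum. Working out the expression (((-4 ⊗ 5) ⊗ (-4 ⊗ 1)) ⊗ ((9 ⊕ -1) ⊗ (7 ⊗ -2))) gives 2.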